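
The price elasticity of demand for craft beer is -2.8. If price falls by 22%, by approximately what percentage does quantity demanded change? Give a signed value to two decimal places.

61.60

%ΔQ ≈ E × %ΔP = (-2.8) × (-22%) = 61.60%.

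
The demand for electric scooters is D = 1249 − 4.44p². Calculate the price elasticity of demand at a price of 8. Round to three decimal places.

-0.589

At p = 8, D = 964.84.
dD/dp = −2·4.44·p = −71.04.
Point elasticity E = (dD/dp)·(p/D) = -71.04 × 8/964.84 ≈ -0.589.
|E| < 1, so demand is inelastic at this price.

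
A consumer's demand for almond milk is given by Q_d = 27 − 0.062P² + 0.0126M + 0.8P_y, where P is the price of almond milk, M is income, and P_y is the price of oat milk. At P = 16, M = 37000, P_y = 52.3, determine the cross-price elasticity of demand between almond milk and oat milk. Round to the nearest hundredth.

Substituting, Q_d = 27 − 0.062(16)² + 0.0126(37000) + 0.8(52.3) = 27 − 15.872 + 466.2 + 41.84 = 519.168.
∂Q_d/∂P_y = +0.8, so E_xy = 0.8·(52.3/519.168) ≈ 0.08.
E_xy > 0: the goods are substitutes.

0.08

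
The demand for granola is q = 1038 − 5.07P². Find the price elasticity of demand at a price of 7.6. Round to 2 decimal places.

-0.79

At P = 7.6, q = 745.1568.
dq/dP = −2·5.07·P = −77.064.
Point elasticity E = (dq/dP)·(P/q) = -77.064 × 7.6/745.1568 ≈ -0.79.
|E| < 1, so demand is inelastic at this price.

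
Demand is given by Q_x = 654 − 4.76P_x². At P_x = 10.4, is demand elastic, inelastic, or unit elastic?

At P_x = 10.4, Q_x = 139.1584.
dQ_x/dP_x = −2·4.76·P_x = −99.008.
Point elasticity E = (dQ_x/dP_x)·(P_x/Q_x) = -99.008 × 10.4/139.1584 ≈ -7.399.
|E| ≈ 7.399 > 1, so demand is elastic.

elastic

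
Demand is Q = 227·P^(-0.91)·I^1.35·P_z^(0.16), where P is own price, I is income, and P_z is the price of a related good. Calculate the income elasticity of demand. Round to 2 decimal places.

1.35

For a Cobb–Douglas (constant-elasticity) form Q = A·I^α·…, the elasticity with respect to I equals the exponent α at every point.
Here the exponent on I is 1.35, so the income elasticity of demand is 1.35.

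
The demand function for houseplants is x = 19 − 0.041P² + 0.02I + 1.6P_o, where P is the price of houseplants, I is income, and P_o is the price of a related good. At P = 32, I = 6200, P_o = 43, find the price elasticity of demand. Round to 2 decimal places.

Substituting, x = 19 − 0.041(32)² + 0.02(6200) + 1.6(43) = 19 − 41.984 + 124 + 68.8 = 169.816.
∂x/∂P = −2·0.041·P = -2.624, so E_p = -2.624·(32/169.816) ≈ -0.49.
|E_p| < 1: demand is inelastic.

-0.49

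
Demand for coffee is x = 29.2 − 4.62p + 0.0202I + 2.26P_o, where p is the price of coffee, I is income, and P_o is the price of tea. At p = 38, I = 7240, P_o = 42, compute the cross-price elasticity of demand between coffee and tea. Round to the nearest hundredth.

1.00

At the given point, x = 29.2 − 4.62(38) + 0.0202(7240) + 2.26(42) = 29.2 − 175.56 + 146.248 + 94.92 = 94.808.
∂x/∂P_o = +2.26, so E_xy = 2.26·(42/94.808) ≈ 1.00.
E_xy > 0: the goods are substitutes.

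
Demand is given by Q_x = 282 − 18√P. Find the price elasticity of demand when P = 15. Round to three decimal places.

At P = 15, Q_x = 212.2863.
dQ_x/dP = −18/(2√P) = −18/(2·3.873).
Point elasticity E = (dQ_x/dP)·(P/Q_x) = -2.3238 × 15/212.2863 ≈ -0.164.
|E| < 1, so demand is inelastic at this price.

-0.164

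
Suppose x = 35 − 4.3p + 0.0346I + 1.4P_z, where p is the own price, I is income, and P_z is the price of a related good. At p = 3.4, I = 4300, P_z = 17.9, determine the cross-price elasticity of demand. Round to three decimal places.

First evaluate x: 35 − 4.3(3.4) + 0.0346(4300) + 1.4(17.9) = 35 − 14.62 + 148.78 + 25.06 = 194.22.
∂x/∂P_z = +1.4, so E_xy = 1.4·(17.9/194.22) ≈ 0.129.
E_xy > 0: the goods are substitutes.

0.129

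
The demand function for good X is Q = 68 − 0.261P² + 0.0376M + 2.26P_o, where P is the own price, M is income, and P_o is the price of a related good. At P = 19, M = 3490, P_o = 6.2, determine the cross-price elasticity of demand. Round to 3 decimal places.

0.118

Evaluating quantity at (P, M, P_o) gives Q = 68 − 0.261(19)² + 0.0376(3490) + 2.26(6.2) = 68 − 94.221 + 131.224 + 14.012 = 119.015.
∂Q/∂P_o = +2.26, so E_xy = 2.26·(6.2/119.015) ≈ 0.118.
E_xy > 0: the goods are substitutes.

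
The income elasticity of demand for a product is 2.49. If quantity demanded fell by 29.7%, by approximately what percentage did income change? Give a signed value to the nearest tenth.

-11.9

%ΔQ ≈ E × %ΔI ⇒ %ΔI = %ΔQ / E = (-29.7%)/(2.49) ≈ -11.9%.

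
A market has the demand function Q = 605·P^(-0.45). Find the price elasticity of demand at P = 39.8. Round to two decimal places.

-0.45

For a Cobb–Douglas (constant-elasticity) form Q = A·P^α·…, the elasticity with respect to P equals the exponent α at every point.
Here the exponent on P is -0.45, so the price elasticity of demand is -0.45.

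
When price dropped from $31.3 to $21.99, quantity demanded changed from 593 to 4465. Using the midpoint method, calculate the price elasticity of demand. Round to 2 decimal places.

%ΔQ = (4465 − 593)/[(593 + 4465)/2] = 3872/2529 ≈ 1.5310.
%Δp = (21.99 − 31.3)/[(31.3 + 21.99)/2] = -9.31/26.645 ≈ -0.3494.
Arc elasticity E = %ΔQ/%Δp ≈ 1.5310/-0.3494 ≈ -4.38.
|E| > 1: demand is elastic over this range.

-4.38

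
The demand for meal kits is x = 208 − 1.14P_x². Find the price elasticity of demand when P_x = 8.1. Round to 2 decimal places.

-1.12

At P_x = 8.1, x = 133.2046.
dx/dP_x = −2·1.14·P_x = −18.468.
Point elasticity E = (dx/dP_x)·(P_x/x) = -18.468 × 8.1/133.2046 ≈ -1.12.
|E| > 1, so demand is elastic at this price.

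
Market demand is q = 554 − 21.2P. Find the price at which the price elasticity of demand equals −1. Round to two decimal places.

13.07

For linear demand q = a − bP, E = −bP/(a − bP). |E| = 1 ⇒ bP = a − bP ⇒ P = a/(2b).
P = 554/(2·21.2) ≈ 13.07.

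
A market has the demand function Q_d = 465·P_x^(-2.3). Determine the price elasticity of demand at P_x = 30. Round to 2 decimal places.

-2.30

For a Cobb–Douglas (constant-elasticity) form Q_d = A·P_x^α·…, the elasticity with respect to P_x equals the exponent α at every point.
Here the exponent on P_x is -2.3, so the price elasticity of demand is -2.30.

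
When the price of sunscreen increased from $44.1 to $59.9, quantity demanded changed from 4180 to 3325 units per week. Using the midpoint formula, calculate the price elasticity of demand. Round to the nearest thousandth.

-0.750

%Δq = (3325 − 4180)/[(4180 + 3325)/2] = -855/3752.5 ≈ -0.2278.
%Δp = (59.9 − 44.1)/[(44.1 + 59.9)/2] = 15.8/52 ≈ 0.3038.
Arc elasticity E = %Δq/%Δp ≈ -0.2278/0.3038 ≈ -0.750.
|E| < 1: demand is inelastic over this range.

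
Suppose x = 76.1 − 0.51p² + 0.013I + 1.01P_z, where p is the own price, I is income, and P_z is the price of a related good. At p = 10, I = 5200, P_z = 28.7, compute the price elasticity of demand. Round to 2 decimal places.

At the given point, x = 76.1 − 0.51(10)² + 0.013(5200) + 1.01(28.7) = 76.1 − 51 + 67.6 + 28.987 = 121.687.
∂x/∂p = −2·0.51·p = -10.2, so E_p = -10.2·(10/121.687) ≈ -0.84.
|E_p| < 1: demand is inelastic.

-0.84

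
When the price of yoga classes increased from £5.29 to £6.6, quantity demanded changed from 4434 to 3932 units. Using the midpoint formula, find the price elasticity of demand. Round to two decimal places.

%ΔQ = (3932 − 4434)/[(4434 + 3932)/2] = -502/4183 ≈ -0.1200.
%Δp = (6.6 − 5.29)/[(5.29 + 6.6)/2] = 1.31/5.945 ≈ 0.2204.
Arc elasticity E = %ΔQ/%Δp ≈ -0.1200/0.2204 ≈ -0.54.
|E| < 1: demand is inelastic over this range.

-0.54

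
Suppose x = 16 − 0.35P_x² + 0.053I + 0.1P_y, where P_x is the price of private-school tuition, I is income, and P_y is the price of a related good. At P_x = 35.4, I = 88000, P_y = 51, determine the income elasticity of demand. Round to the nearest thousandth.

x = 16 − 0.35(35.4)² + 0.053(88000) + 0.1(51) = 16 − 438.606 + 4664 + 5.1 = 4246.494.
∂x/∂I = +0.053, so E_I = 0.053·(88000/4246.494) ≈ 1.098.
E_I > 1: normal good (luxury).

1.098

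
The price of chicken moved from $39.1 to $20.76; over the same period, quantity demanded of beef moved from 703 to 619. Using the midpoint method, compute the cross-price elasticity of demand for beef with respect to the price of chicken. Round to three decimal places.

%ΔQ_x = (619 − 703)/[(703+619)/2] = -84/661 ≈ -0.1271.
%ΔP_y = (20.76 − 39.1)/[(39.1+20.76)/2] ≈ -0.6128.
E_xy = -0.1271/-0.6128 ≈ 0.207.
E_xy > 0, so beef and chicken are substitutes.

0.207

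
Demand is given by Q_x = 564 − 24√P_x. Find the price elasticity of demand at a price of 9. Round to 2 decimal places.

At P_x = 9, Q_x = 492.
dQ_x/dP_x = −24/(2√P_x) = −24/(2·3).
Point elasticity E = (dQ_x/dP_x)·(P_x/Q_x) = -4 × 9/492 ≈ -0.07.
|E| < 1, so demand is inelastic at this price.

-0.07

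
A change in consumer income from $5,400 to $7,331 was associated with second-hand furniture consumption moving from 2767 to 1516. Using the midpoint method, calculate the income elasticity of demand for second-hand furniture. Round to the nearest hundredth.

-1.93

%ΔQ = (1516 − 2767)/[(2767+1516)/2] = -1251/2141.5 ≈ -0.5842.
%ΔI = (7,331 − 5,400)/[(5,400+7,331)/2] = 1931/6365.5 ≈ 0.3034.
E_I = %ΔQ/%ΔI ≈ -1.93.
E_I < 0: inferior good.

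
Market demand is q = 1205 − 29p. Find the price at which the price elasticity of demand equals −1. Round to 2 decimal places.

For linear demand q = a − bp, E = −bp/(a − bp). |E| = 1 ⇒ bp = a − bp ⇒ p = a/(2b).
p = 1205/(2·29) ≈ 20.78.

20.78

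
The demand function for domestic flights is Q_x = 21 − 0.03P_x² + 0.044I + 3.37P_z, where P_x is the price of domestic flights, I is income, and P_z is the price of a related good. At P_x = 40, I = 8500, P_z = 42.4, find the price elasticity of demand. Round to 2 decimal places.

-0.20

Q_x = 21 − 0.03(40)² + 0.044(8500) + 3.37(42.4) = 21 − 48 + 374 + 142.888 = 489.888.
∂Q_x/∂P_x = −2·0.03·P_x = -2.4, so E_p = -2.4·(40/489.888) ≈ -0.20.
|E_p| < 1: demand is inelastic.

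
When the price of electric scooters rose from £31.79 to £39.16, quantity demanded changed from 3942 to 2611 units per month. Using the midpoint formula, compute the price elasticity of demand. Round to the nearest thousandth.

-1.955

%Δq = (2611 − 3942)/[(3942 + 2611)/2] = -1331/3276.5 ≈ -0.4062.
%ΔP = (39.16 − 31.79)/[(31.79 + 39.16)/2] = 7.37/35.475 ≈ 0.2078.
Arc elasticity E = %Δq/%ΔP ≈ -0.4062/0.2078 ≈ -1.955.
|E| > 1: demand is elastic over this range.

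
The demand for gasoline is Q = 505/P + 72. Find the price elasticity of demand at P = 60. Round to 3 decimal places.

-0.105

At P = 60, Q = 80.4167.
dQ/dP = −505/P² = −0.1403.
Point elasticity E = (dQ/dP)·(P/Q) = -0.1403 × 60/80.4167 ≈ -0.105.
|E| < 1, so demand is inelastic at this price.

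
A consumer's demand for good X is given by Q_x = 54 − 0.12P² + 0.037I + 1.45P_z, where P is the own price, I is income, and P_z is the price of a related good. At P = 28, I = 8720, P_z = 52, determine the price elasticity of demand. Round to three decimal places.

Evaluating quantity at (P, I, P_z) gives Q_x = 54 − 0.12(28)² + 0.037(8720) + 1.45(52) = 54 − 94.08 + 322.64 + 75.4 = 357.96.
∂Q_x/∂P = −2·0.12·P = -6.72, so E_p = -6.72·(28/357.96) ≈ -0.526.
|E_p| < 1: demand is inelastic.

-0.526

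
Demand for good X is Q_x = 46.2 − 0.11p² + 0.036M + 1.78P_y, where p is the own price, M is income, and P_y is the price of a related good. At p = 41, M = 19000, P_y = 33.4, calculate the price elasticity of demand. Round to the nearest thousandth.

First evaluate Q_x: 46.2 − 0.11(41)² + 0.036(19000) + 1.78(33.4) = 46.2 − 184.91 + 684 + 59.452 = 604.742.
∂Q_x/∂p = −2·0.11·p = -9.02, so E_p = -9.02·(41/604.742) ≈ -0.612.
|E_p| < 1: demand is inelastic.

-0.612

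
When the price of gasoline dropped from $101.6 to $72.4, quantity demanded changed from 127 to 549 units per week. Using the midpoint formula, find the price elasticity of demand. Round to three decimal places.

-3.720

%Δq = (549 − 127)/[(127 + 549)/2] = 422/338 ≈ 1.2485.
%ΔP = (72.4 − 101.6)/[(101.6 + 72.4)/2] = -29.2/87 ≈ -0.3356.
Arc elasticity E = %Δq/%ΔP ≈ 1.2485/-0.3356 ≈ -3.720.
|E| > 1: demand is elastic over this range.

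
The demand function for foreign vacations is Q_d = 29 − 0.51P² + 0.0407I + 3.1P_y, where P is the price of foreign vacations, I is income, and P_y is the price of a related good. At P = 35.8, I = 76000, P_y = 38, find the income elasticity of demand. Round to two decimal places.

1.20

At the given point, Q_d = 29 − 0.51(35.8)² + 0.0407(76000) + 3.1(38) = 29 − 653.6364 + 3093.2 + 117.8 = 2586.3636.
∂Q_d/∂I = +0.0407, so E_I = 0.0407·(76000/2586.3636) ≈ 1.20.
E_I > 1: normal good (luxury).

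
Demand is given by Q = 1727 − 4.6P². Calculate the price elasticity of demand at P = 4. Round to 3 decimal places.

-0.089

At P = 4, Q = 1653.4.
dQ/dP = −2·4.6·P = −36.8.
Point elasticity E = (dQ/dP)·(P/Q) = -36.8 × 4/1653.4 ≈ -0.089.
|E| < 1, so demand is inelastic at this price.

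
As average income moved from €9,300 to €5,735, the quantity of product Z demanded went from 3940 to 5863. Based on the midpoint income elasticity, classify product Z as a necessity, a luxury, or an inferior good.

inferior

%ΔQ = (5863 − 3940)/[(3940+5863)/2] = 1923/4901.5 ≈ 0.3923.
%ΔI = (5,735 − 9,300)/[(9,300+5,735)/2] = -3565/7517.5 ≈ -0.4742.
E_I = %ΔQ/%ΔI ≈ -0.827.
E_I < 0: inferior good.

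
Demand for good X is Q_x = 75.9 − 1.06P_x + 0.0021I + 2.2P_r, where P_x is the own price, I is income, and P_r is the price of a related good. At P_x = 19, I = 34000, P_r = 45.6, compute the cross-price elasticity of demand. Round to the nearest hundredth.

0.44

Evaluating quantity at (P_x, I, P_r) gives Q_x = 75.9 − 1.06(19) + 0.0021(34000) + 2.2(45.6) = 75.9 − 20.14 + 71.4 + 100.32 = 227.48.
∂Q_x/∂P_r = +2.2, so E_xy = 2.2·(45.6/227.48) ≈ 0.44.
E_xy > 0: the goods are substitutes.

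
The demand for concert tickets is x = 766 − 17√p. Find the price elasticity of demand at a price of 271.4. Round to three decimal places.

At p = 271.4, x = 485.9382.
dx/dp = −17/(2√p) = −17/(2·16.4742).
Point elasticity E = (dx/dp)·(p/x) = -0.516 × 271.4/485.9382 ≈ -0.288.
|E| < 1, so demand is inelastic at this price.

-0.288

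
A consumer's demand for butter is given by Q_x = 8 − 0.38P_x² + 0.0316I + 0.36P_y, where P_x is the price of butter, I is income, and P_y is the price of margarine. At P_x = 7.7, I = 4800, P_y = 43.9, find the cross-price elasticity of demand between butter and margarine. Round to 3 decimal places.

0.103

Substituting, Q_x = 8 − 0.38(7.7)² + 0.0316(4800) + 0.36(43.9) = 8 − 22.5302 + 151.68 + 15.804 = 152.9538.
∂Q_x/∂P_y = +0.36, so E_xy = 0.36·(43.9/152.9538) ≈ 0.103.
E_xy > 0: the goods are substitutes.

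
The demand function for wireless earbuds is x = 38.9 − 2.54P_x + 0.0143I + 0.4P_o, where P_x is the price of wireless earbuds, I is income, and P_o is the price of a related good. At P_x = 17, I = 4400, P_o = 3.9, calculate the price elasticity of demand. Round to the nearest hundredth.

First evaluate x: 38.9 − 2.54(17) + 0.0143(4400) + 0.4(3.9) = 38.9 − 43.18 + 62.92 + 1.56 = 60.2.
∂x/∂P_x = −2.54, so E_p = (−2.54)·(17/60.2) ≈ -0.72.
|E_p| < 1: demand is inelastic.

-0.72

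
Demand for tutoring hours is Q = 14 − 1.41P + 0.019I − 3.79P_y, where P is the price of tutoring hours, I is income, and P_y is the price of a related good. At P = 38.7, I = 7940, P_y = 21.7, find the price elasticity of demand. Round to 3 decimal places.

Evaluating quantity at (P, I, P_y) gives Q = 14 − 1.41(38.7) + 0.019(7940) − 3.79(21.7) = 14 − 54.567 + 150.86 − 82.243 = 28.05.
∂Q/∂P = −1.41, so E_p = (−1.41)·(38.7/28.05) ≈ -1.945.
|E_p| > 1: demand is elastic.

-1.945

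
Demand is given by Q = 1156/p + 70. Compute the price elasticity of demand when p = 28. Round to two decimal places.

-0.37

At p = 28, Q = 111.2857.
dQ/dp = −1156/p² = −1.4745.
Point elasticity E = (dQ/dp)·(p/Q) = -1.4745 × 28/111.2857 ≈ -0.37.
|E| < 1, so demand is inelastic at this price.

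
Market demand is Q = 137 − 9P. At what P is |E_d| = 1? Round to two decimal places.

For linear demand Q = a − bP, E = −bP/(a − bP). |E| = 1 ⇒ bP = a − bP ⇒ P = a/(2b).
P = 137/(2·9) ≈ 7.61.

7.61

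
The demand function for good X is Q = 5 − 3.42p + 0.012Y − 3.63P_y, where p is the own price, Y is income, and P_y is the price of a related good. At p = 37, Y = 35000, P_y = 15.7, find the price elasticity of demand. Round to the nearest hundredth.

-0.52

First evaluate Q: 5 − 3.42(37) + 0.012(35000) − 3.63(15.7) = 5 − 126.54 + 420 − 56.991 = 241.469.
∂Q/∂p = −3.42, so E_p = (−3.42)·(37/241.469) ≈ -0.52.
|E_p| < 1: demand is inelastic.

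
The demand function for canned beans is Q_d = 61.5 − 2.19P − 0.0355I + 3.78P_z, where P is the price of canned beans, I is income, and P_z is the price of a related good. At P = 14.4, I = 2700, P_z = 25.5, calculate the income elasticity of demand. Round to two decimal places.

-3.14

First evaluate Q_d: 61.5 − 2.19(14.4) − 0.0355(2700) + 3.78(25.5) = 61.5 − 31.536 − 95.85 + 96.39 = 30.504.
∂Q_d/∂I = −0.0355, so E_I = -0.0355·(2700/30.504) ≈ -3.14.
E_I < 0: inferior good.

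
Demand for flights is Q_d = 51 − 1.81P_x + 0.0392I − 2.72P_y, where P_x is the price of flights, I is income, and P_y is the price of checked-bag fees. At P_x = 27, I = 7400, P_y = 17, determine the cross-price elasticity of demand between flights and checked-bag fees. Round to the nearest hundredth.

-0.19

First evaluate Q_d: 51 − 1.81(27) + 0.0392(7400) − 2.72(17) = 51 − 48.87 + 290.08 − 46.24 = 245.97.
∂Q_d/∂P_y = −2.72, so E_xy = -2.72·(17/245.97) ≈ -0.19.
E_xy < 0: the goods are complements.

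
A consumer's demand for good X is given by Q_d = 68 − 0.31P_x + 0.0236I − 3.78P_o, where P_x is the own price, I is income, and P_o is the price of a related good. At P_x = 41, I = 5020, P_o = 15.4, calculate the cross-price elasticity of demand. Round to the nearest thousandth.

First evaluate Q_d: 68 − 0.31(41) + 0.0236(5020) − 3.78(15.4) = 68 − 12.71 + 118.472 − 58.212 = 115.55.
∂Q_d/∂P_o = −3.78, so E_xy = -3.78·(15.4/115.55) ≈ -0.504.
E_xy < 0: the goods are complements.

-0.504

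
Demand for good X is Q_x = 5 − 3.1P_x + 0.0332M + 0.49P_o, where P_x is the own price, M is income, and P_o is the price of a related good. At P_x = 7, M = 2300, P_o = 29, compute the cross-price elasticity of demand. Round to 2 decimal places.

0.19

At the given point, Q_x = 5 − 3.1(7) + 0.0332(2300) + 0.49(29) = 5 − 21.7 + 76.36 + 14.21 = 73.87.
∂Q_x/∂P_o = +0.49, so E_xy = 0.49·(29/73.87) ≈ 0.19.
E_xy > 0: the goods are substitutes.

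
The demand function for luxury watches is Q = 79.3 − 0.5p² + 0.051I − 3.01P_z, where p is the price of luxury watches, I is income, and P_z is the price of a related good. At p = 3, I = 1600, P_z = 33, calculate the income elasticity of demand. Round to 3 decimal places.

1.430

Substituting, Q = 79.3 − 0.5(3)² + 0.051(1600) − 3.01(33) = 79.3 − 4.5 + 81.6 − 99.33 = 57.07.
∂Q/∂I = +0.051, so E_I = 0.051·(1600/57.07) ≈ 1.430.
E_I > 1: normal good (luxury).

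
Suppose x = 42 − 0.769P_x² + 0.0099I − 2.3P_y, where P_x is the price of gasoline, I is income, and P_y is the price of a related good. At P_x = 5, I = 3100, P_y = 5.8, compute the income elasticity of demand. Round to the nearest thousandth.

First evaluate x: 42 − 0.769(5)² + 0.0099(3100) − 2.3(5.8) = 42 − 19.225 + 30.69 − 13.34 = 40.125.
∂x/∂I = +0.0099, so E_I = 0.0099·(3100/40.125) ≈ 0.765.
E_I ∈ (0,1): normal good (necessity).

0.765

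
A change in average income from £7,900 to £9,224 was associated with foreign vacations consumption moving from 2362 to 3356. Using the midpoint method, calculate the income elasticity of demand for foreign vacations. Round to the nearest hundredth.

%ΔQ = (3356 − 2362)/[(2362+3356)/2] = 994/2859 ≈ 0.3477.
%ΔY = (9,224 − 7,900)/[(7,900+9,224)/2] = 1324/8562 ≈ 0.1546.
E_I = %ΔQ/%ΔY ≈ 2.25.
E_I > 1: normal good (luxury).

2.25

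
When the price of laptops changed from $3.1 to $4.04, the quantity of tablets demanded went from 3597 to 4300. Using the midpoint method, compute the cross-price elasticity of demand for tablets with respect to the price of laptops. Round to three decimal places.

0.676

%ΔQ_x = (4300 − 3597)/[(3597+4300)/2] = 703/3948.5 ≈ 0.1780.
%ΔP_y = (4.04 − 3.1)/[(3.1+4.04)/2] ≈ 0.2633.
E_xy = 0.1780/0.2633 ≈ 0.676.
E_xy > 0, so tablets and laptops are substitutes.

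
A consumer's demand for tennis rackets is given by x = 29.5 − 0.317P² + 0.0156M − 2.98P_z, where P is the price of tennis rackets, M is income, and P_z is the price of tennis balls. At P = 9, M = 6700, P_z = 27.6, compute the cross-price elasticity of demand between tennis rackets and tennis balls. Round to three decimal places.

-3.152

First evaluate x: 29.5 − 0.317(9)² + 0.0156(6700) − 2.98(27.6) = 29.5 − 25.677 + 104.52 − 82.248 = 26.095.
∂x/∂P_z = −2.98, so E_xy = -2.98·(27.6/26.095) ≈ -3.152.
E_xy < 0: the goods are complements.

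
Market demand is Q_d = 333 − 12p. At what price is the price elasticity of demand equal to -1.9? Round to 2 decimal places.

18.18

Set −bp/(a − bp) = −1.9 ⇒ bp = 1.9(a − bp) ⇒ bp(1+1.9) = 1.9·a.
p = 1.9·333/(12·2.9) ≈ 18.18.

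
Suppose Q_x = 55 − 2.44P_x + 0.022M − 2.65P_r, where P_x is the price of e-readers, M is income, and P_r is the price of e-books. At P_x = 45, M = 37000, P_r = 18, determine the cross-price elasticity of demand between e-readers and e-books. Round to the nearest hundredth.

-0.07

First evaluate Q_x: 55 − 2.44(45) + 0.022(37000) − 2.65(18) = 55 − 109.8 + 814 − 47.7 = 711.5.
∂Q_x/∂P_r = −2.65, so E_xy = -2.65·(18/711.5) ≈ -0.07.
E_xy < 0: the goods are complements.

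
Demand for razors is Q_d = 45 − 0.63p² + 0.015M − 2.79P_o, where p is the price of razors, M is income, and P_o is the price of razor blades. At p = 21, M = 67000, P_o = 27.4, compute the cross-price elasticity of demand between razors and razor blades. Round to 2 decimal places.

-0.11

Evaluating quantity at (p, M, P_o) gives Q_d = 45 − 0.63(21)² + 0.015(67000) − 2.79(27.4) = 45 − 277.83 + 1005 − 76.446 = 695.724.
∂Q_d/∂P_o = −2.79, so E_xy = -2.79·(27.4/695.724) ≈ -0.11.
E_xy < 0: the goods are complements.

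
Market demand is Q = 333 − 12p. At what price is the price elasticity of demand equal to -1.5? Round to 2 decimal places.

Set −bp/(a − bp) = −1.5 ⇒ bp = 1.5(a − bp) ⇒ bp(1+1.5) = 1.5·a.
p = 1.5·333/(12·2.5) = 16.65.

16.65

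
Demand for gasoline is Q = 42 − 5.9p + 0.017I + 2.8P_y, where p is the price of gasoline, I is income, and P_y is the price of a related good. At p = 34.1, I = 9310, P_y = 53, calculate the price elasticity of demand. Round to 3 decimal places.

-1.364

Substituting, Q = 42 − 5.9(34.1) + 0.017(9310) + 2.8(53) = 42 − 201.19 + 158.27 + 148.4 = 147.48.
∂Q/∂p = −5.9, so E_p = (−5.9)·(34.1/147.48) ≈ -1.364.
|E_p| > 1: demand is elastic.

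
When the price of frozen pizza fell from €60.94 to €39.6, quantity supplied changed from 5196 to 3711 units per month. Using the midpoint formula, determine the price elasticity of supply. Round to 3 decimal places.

0.785

%Δq = (3711 − 5196)/[(5196 + 3711)/2] = -1485/4453.5 ≈ -0.3334.
%ΔP = (39.6 − 60.94)/[(60.94 + 39.6)/2] = -21.34/50.27 ≈ -0.4245.
Arc elasticity E = %Δq/%ΔP ≈ -0.3334/-0.4245 ≈ 0.785.
|E| < 1: supply is inelastic over this range.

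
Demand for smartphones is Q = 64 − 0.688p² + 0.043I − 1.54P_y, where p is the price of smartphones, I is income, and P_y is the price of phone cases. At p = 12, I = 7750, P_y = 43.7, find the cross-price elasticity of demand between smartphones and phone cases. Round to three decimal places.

Evaluating quantity at (p, I, P_y) gives Q = 64 − 0.688(12)² + 0.043(7750) − 1.54(43.7) = 64 − 99.072 + 333.25 − 67.298 = 230.88.
∂Q/∂P_y = −1.54, so E_xy = -1.54·(43.7/230.88) ≈ -0.291.
E_xy < 0: the goods are complements.

-0.291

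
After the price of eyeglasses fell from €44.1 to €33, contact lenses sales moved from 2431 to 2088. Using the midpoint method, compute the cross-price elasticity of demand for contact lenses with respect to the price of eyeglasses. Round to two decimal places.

%ΔQ_x = (2088 − 2431)/[(2431+2088)/2] = -343/2259.5 ≈ -0.1518.
%ΔP_y = (33 − 44.1)/[(44.1+33)/2] ≈ -0.2879.
E_xy = -0.1518/-0.2879 ≈ 0.53.
E_xy > 0, so contact lenses and eyeglasses are substitutes.

0.53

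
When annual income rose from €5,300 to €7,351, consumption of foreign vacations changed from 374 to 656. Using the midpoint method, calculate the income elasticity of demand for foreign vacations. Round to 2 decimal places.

1.69

%ΔQ = (656 − 374)/[(374+656)/2] = 282/515 ≈ 0.5476.
%ΔI = (7,351 − 5,300)/[(5,300+7,351)/2] = 2051/6325.5 ≈ 0.3242.
E_I = %ΔQ/%ΔI ≈ 1.69.
E_I > 1: normal good (luxury).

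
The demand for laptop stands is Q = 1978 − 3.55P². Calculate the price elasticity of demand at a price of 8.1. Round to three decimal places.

-0.267

At P = 8.1, Q = 1745.0845.
dQ/dP = −2·3.55·P = −57.51.
Point elasticity E = (dQ/dP)·(P/Q) = -57.51 × 8.1/1745.0845 ≈ -0.267.
|E| < 1, so demand is inelastic at this price.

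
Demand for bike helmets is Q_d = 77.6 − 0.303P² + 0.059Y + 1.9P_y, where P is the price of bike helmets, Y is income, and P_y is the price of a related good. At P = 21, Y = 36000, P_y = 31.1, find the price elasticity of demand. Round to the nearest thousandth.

Q_d = 77.6 − 0.303(21)² + 0.059(36000) + 1.9(31.1) = 77.6 − 133.623 + 2124 + 59.09 = 2127.067.
∂Q_d/∂P = −2·0.303·P = -12.726, so E_p = -12.726·(21/2127.067) ≈ -0.126.
|E_p| < 1: demand is inelastic.

-0.126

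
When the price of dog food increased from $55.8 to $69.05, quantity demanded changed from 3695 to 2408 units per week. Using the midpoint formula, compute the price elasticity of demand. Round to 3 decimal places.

-1.987

%ΔQ = (2408 − 3695)/[(3695 + 2408)/2] = -1287/3051.5 ≈ -0.4218.
%ΔP = (69.05 − 55.8)/[(55.8 + 69.05)/2] = 13.25/62.425 ≈ 0.2123.
Arc elasticity E = %ΔQ/%ΔP ≈ -0.4218/0.2123 ≈ -1.987.
|E| > 1: demand is elastic over this range.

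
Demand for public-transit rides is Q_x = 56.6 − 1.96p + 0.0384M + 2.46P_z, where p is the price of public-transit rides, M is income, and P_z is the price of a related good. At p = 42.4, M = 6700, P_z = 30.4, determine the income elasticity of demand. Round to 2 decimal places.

0.84

Evaluating quantity at (p, M, P_z) gives Q_x = 56.6 − 1.96(42.4) + 0.0384(6700) + 2.46(30.4) = 56.6 − 83.104 + 257.28 + 74.784 = 305.56.
∂Q_x/∂M = +0.0384, so E_I = 0.0384·(6700/305.56) ≈ 0.84.
E_I ∈ (0,1): normal good (necessity).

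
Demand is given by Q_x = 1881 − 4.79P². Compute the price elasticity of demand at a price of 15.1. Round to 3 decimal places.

-2.769

At P = 15.1, Q_x = 788.8321.
dQ_x/dP = −2·4.79·P = −144.658.
Point elasticity E = (dQ_x/dP)·(P/Q_x) = -144.658 × 15.1/788.8321 ≈ -2.769.
|E| > 1, so demand is elastic at this price.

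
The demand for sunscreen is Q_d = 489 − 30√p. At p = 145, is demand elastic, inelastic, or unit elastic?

elastic

At p = 145, Q_d = 127.7522.
dQ_d/dp = −30/(2√p) = −30/(2·12.0416).
Point elasticity E = (dQ_d/dp)·(p/Q_d) = -1.2457 × 145/127.7522 ≈ -1.414.
|E| ≈ 1.414 > 1, so demand is elastic.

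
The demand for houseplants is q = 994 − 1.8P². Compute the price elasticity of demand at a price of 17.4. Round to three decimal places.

-2.427

At P = 17.4, q = 449.032.
dq/dP = −2·1.8·P = −62.64.
Point elasticity E = (dq/dP)·(P/q) = -62.64 × 17.4/449.032 ≈ -2.427.
|E| > 1, so demand is elastic at this price.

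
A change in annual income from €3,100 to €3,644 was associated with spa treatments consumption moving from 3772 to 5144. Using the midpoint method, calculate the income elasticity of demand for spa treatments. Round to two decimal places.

1.91

%ΔQ = (5144 − 3772)/[(3772+5144)/2] = 1372/4458 ≈ 0.3078.
%ΔI = (3,644 − 3,100)/[(3,100+3,644)/2] = 544/3372 ≈ 0.1613.
E_I = %ΔQ/%ΔI ≈ 1.91.
E_I > 1: normal good (luxury).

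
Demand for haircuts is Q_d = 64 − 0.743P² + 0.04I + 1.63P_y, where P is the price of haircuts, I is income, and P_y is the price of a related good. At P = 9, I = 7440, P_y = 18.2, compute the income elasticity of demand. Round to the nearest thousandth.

0.899

Substituting, Q_d = 64 − 0.743(9)² + 0.04(7440) + 1.63(18.2) = 64 − 60.183 + 297.6 + 29.666 = 331.083.
∂Q_d/∂I = +0.04, so E_I = 0.04·(7440/331.083) ≈ 0.899.
E_I ∈ (0,1): normal good (necessity).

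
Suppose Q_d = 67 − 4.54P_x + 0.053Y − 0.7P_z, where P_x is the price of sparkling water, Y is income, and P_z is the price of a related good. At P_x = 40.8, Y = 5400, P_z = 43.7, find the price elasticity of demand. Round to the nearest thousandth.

-1.348

Evaluating quantity at (P_x, Y, P_z) gives Q_d = 67 − 4.54(40.8) + 0.053(5400) − 0.7(43.7) = 67 − 185.232 + 286.2 − 30.59 = 137.378.
∂Q_d/∂P_x = −4.54, so E_p = (−4.54)·(40.8/137.378) ≈ -1.348.
|E_p| > 1: demand is elastic.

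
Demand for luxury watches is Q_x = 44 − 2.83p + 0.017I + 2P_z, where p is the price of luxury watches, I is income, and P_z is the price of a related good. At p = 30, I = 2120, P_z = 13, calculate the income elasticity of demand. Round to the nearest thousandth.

Q_x = 44 − 2.83(30) + 0.017(2120) + 2(13) = 44 − 84.9 + 36.04 + 26 = 21.14.
∂Q_x/∂I = +0.017, so E_I = 0.017·(2120/21.14) ≈ 1.705.
E_I > 1: normal good (luxury).

1.705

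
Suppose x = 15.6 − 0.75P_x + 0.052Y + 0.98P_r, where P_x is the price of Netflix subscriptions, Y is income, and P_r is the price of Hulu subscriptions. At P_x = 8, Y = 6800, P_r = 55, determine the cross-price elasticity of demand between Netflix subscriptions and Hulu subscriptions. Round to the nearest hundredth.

x = 15.6 − 0.75(8) + 0.052(6800) + 0.98(55) = 15.6 − 6 + 353.6 + 53.9 = 417.1.
∂x/∂P_r = +0.98, so E_xy = 0.98·(55/417.1) ≈ 0.13.
E_xy > 0: the goods are substitutes.

0.13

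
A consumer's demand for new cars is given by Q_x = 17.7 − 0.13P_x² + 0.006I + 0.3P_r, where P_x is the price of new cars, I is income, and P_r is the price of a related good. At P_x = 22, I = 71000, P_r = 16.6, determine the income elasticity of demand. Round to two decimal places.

First evaluate Q_x: 17.7 − 0.13(22)² + 0.006(71000) + 0.3(16.6) = 17.7 − 62.92 + 426 + 4.98 = 385.76.
∂Q_x/∂I = +0.006, so E_I = 0.006·(71000/385.76) ≈ 1.10.
E_I > 1: normal good (luxury).

1.10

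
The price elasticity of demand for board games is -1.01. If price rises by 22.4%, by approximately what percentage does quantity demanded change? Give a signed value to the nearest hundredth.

%ΔQ ≈ E × %ΔP = (-1.01) × (22.4%) ≈ -22.62%.

-22.62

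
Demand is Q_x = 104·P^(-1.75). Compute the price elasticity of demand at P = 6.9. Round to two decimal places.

-1.75

For a Cobb–Douglas (constant-elasticity) form Q_x = A·P^α·…, the elasticity with respect to P equals the exponent α at every point.
Here the exponent on P is -1.75, so the price elasticity of demand is -1.75.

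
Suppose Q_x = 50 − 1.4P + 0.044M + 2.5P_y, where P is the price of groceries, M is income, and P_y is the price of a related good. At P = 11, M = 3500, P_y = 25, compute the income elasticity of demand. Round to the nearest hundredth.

0.61

At the given point, Q_x = 50 − 1.4(11) + 0.044(3500) + 2.5(25) = 50 − 15.4 + 154 + 62.5 = 251.1.
∂Q_x/∂M = +0.044, so E_I = 0.044·(3500/251.1) ≈ 0.61.
E_I ∈ (0,1): normal good (necessity).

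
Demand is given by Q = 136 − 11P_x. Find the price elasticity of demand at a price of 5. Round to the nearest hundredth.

At P_x = 5, Q = 81.
dQ/dP_x = −11.
Point elasticity E = (dQ/dP_x)·(P_x/Q) = -11 × 5/81 ≈ -0.68.
|E| < 1, so demand is inelastic at this price.

-0.68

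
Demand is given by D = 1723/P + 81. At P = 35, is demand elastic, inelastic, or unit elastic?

At P = 35, D = 130.2286.
dD/dP = −1723/P² = −1.4065.
Point elasticity E = (dD/dP)·(P/D) = -1.4065 × 35/130.2286 ≈ -0.378.
|E| ≈ 0.378 < 1, so demand is inelastic.

inelastic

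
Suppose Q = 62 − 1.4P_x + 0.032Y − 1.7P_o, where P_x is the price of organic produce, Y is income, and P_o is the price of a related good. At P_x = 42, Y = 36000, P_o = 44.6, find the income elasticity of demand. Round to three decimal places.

1.067

Evaluating quantity at (P_x, Y, P_o) gives Q = 62 − 1.4(42) + 0.032(36000) − 1.7(44.6) = 62 − 58.8 + 1152 − 75.82 = 1079.38.
∂Q/∂Y = +0.032, so E_I = 0.032·(36000/1079.38) ≈ 1.067.
E_I > 1: normal good (luxury).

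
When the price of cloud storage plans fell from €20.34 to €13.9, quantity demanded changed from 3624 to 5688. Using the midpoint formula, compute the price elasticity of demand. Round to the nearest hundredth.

%Δq = (5688 − 3624)/[(3624 + 5688)/2] = 2064/4656 ≈ 0.4433.
%ΔP = (13.9 − 20.34)/[(20.34 + 13.9)/2] = -6.44/17.12 ≈ -0.3762.
Arc elasticity E = %Δq/%ΔP ≈ 0.4433/-0.3762 ≈ -1.18.
|E| > 1: demand is elastic over this range.

-1.18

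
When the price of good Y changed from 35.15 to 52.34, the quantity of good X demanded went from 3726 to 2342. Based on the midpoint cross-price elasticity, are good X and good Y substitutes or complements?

complements

%ΔQ_x = (2342 − 3726)/[(3726+2342)/2] = -1384/3034 ≈ -0.4562.
%ΔP_y = (52.34 − 35.15)/[(35.15+52.34)/2] ≈ 0.3930.
E_xy = -0.4562/0.3930 ≈ -1.161.
E_xy < 0, so the goods are complements.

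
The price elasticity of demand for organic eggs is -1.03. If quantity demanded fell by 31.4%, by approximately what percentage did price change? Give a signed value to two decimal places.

%ΔQ ≈ E × %ΔP ⇒ %ΔP = %ΔQ / E = (-31.4%)/(-1.03) ≈ 30.49%.

30.49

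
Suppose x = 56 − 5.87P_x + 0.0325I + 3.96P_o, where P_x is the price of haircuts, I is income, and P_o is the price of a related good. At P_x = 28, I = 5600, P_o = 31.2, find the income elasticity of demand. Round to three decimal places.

0.923

Substituting, x = 56 − 5.87(28) + 0.0325(5600) + 3.96(31.2) = 56 − 164.36 + 182 + 123.552 = 197.192.
∂x/∂I = +0.0325, so E_I = 0.0325·(5600/197.192) ≈ 0.923.
E_I ∈ (0,1): normal good (necessity).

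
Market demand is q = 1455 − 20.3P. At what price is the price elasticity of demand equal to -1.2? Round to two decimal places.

39.10

Set −bP/(a − bP) = −1.2 ⇒ bP = 1.2(a − bP) ⇒ bP(1+1.2) = 1.2·a.
P = 1.2·1455/(20.3·2.2) ≈ 39.10.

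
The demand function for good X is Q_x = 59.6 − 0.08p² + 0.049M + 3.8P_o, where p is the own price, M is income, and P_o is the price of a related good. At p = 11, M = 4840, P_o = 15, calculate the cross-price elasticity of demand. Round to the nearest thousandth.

Substituting, Q_x = 59.6 − 0.08(11)² + 0.049(4840) + 3.8(15) = 59.6 − 9.68 + 237.16 + 57 = 344.08.
∂Q_x/∂P_o = +3.8, so E_xy = 3.8·(15/344.08) ≈ 0.166.
E_xy > 0: the goods are substitutes.

0.166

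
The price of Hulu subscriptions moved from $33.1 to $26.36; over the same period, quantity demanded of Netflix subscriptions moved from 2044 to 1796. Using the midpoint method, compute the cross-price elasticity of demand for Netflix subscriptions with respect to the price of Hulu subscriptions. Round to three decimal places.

%ΔQ_x = (1796 − 2044)/[(2044+1796)/2] = -248/1920 ≈ -0.1292.
%ΔP_y = (26.36 − 33.1)/[(33.1+26.36)/2] ≈ -0.2267.
E_xy = -0.1292/-0.2267 ≈ 0.570.
E_xy > 0, so Netflix subscriptions and Hulu subscriptions are substitutes.

0.570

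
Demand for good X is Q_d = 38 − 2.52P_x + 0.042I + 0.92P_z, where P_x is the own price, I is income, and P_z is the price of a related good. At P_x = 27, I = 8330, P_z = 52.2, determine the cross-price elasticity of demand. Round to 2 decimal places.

Evaluating quantity at (P_x, I, P_z) gives Q_d = 38 − 2.52(27) + 0.042(8330) + 0.92(52.2) = 38 − 68.04 + 349.86 + 48.024 = 367.844.
∂Q_d/∂P_z = +0.92, so E_xy = 0.92·(52.2/367.844) ≈ 0.13.
E_xy > 0: the goods are substitutes.

0.13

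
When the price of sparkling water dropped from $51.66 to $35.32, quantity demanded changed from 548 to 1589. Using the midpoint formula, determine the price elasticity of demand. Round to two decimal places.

-2.59

%ΔQ = (1589 − 548)/[(548 + 1589)/2] = 1041/1068.5 ≈ 0.9743.
%ΔP = (35.32 − 51.66)/[(51.66 + 35.32)/2] = -16.34/43.49 ≈ -0.3757.
Arc elasticity E = %ΔQ/%ΔP ≈ 0.9743/-0.3757 ≈ -2.59.
|E| > 1: demand is elastic over this range.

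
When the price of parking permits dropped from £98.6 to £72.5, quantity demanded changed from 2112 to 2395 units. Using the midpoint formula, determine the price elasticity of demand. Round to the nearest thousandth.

-0.412

%ΔQ = (2395 − 2112)/[(2112 + 2395)/2] = 283/2253.5 ≈ 0.1256.
%ΔP = (72.5 − 98.6)/[(98.6 + 72.5)/2] = -26.1/85.55 ≈ -0.3051.
Arc elasticity E = %ΔQ/%ΔP ≈ 0.1256/-0.3051 ≈ -0.412.
|E| < 1: demand is inelastic over this range.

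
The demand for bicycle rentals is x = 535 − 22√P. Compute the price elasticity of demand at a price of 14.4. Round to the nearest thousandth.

At P = 14.4, x = 451.5159.
dx/dP = −22/(2√P) = −22/(2·3.7947).
Point elasticity E = (dx/dP)·(P/x) = -2.8988 × 14.4/451.5159 ≈ -0.092.
|E| < 1, so demand is inelastic at this price.

-0.092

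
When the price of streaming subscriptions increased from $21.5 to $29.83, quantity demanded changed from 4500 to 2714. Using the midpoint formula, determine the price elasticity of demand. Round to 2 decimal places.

-1.53

%Δq = (2714 − 4500)/[(4500 + 2714)/2] = -1786/3607 ≈ -0.4951.
%Δp = (29.83 − 21.5)/[(21.5 + 29.83)/2] = 8.33/25.665 ≈ 0.3246.
Arc elasticity E = %Δq/%Δp ≈ -0.4951/0.3246 ≈ -1.53.
|E| > 1: demand is elastic over this range.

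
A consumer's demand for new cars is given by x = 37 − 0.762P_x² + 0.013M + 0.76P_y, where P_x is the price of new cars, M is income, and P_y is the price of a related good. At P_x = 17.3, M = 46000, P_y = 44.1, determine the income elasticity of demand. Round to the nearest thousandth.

1.358

First evaluate x: 37 − 0.762(17.3)² + 0.013(46000) + 0.76(44.1) = 37 − 228.059 + 598 + 33.516 = 440.457.
∂x/∂M = +0.013, so E_I = 0.013·(46000/440.457) ≈ 1.358.
E_I > 1: normal good (luxury).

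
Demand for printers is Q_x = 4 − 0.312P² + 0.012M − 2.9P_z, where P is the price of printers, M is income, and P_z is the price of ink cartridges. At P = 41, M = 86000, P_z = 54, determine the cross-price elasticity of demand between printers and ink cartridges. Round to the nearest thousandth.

-0.441

Evaluating quantity at (P, M, P_z) gives Q_x = 4 − 0.312(41)² + 0.012(86000) − 2.9(54) = 4 − 524.472 + 1032 − 156.6 = 354.928.
∂Q_x/∂P_z = −2.9, so E_xy = -2.9·(54/354.928) ≈ -0.441.
E_xy < 0: the goods are complements.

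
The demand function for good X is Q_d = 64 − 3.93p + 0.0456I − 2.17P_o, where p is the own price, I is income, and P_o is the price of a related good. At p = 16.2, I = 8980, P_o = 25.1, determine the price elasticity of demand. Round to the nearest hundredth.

-0.18

Q_d = 64 − 3.93(16.2) + 0.0456(8980) − 2.17(25.1) = 64 − 63.666 + 409.488 − 54.467 = 355.355.
∂Q_d/∂p = −3.93, so E_p = (−3.93)·(16.2/355.355) ≈ -0.18.
|E_p| < 1: demand is inelastic.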